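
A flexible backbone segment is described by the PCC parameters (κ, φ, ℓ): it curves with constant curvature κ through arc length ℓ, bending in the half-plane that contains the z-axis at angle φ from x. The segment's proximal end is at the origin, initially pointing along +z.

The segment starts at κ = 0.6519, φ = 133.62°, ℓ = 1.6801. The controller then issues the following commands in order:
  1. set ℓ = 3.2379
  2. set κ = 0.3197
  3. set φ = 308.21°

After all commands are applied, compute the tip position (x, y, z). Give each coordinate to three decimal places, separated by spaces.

initial: κ=0.6519, φ=133.62°, ℓ=1.6801
cmd 1: set ℓ=3.2379 → (κ,φ,ℓ)=(0.6519,133.62°,3.2379) → tip=(-1.6023,1.6814,1.3157)
cmd 2: set κ=0.3197 → (κ,φ,ℓ)=(0.3197,133.62°,3.2379) → tip=(-1.0565,1.1087,2.6898)
cmd 3: set φ=308.21° → (κ,φ,ℓ)=(0.3197,308.21°,3.2379) → tip=(0.9473,-1.2033,2.6898)

0.947 -1.203 2.690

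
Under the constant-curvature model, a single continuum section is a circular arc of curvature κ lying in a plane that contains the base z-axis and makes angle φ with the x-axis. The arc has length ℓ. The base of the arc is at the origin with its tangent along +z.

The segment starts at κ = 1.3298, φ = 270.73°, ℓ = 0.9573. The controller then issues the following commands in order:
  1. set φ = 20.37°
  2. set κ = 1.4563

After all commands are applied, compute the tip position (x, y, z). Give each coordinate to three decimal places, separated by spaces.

0.531 0.197 0.676

initial: κ=1.3298, φ=270.73°, ℓ=0.9573
cmd 1: set φ=20.37° → (κ,φ,ℓ)=(1.3298,20.37°,0.9573) → tip=(0.4981,0.1850,0.7189)
cmd 2: set κ=1.4563 → (κ,φ,ℓ)=(1.4563,20.37°,0.9573) → tip=(0.5306,0.1970,0.6760)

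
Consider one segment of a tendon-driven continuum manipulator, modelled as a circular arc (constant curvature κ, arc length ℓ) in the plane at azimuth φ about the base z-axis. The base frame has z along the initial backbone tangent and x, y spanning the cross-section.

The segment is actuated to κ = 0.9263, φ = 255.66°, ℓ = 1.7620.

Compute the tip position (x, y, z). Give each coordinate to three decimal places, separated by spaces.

-0.284 -1.110 1.078

θ = κ·ℓ = 0.9263 × 1.7620 = 1.63214 rad
ρ = (1 − cos θ)/κ = (1 − -0.06131)/0.9263 = 1.14575
z = sin θ / κ = 0.99812/0.9263 = 1.07753
x = ρ cos φ = 1.14575 × cos(255.66°) = -0.28377
y = ρ sin φ = 1.14575 × sin(255.66°) = -1.11005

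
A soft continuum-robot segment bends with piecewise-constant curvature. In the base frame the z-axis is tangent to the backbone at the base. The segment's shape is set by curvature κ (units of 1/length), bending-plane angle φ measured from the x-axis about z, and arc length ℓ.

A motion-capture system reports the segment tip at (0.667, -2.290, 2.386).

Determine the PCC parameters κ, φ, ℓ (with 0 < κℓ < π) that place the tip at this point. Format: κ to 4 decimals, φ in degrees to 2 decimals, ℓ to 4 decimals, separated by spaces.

ρ = √(x²+y²) = √(0.667² + -2.290²) = 2.38516
φ = atan2(y, x) mod 360° = atan2(-2.290, 0.667) = 286.2391°
|p|² = ρ² + z² = 2.38516² + 2.386² = 11.38199
κ = 2ρ / |p|² = 2×2.38516 / 11.38199 = 0.41911
θ = 2·atan2(ρ, z) = 2·atan2(2.38516, 2.386) = 1.57044 rad
ℓ = θ/κ = 1.57044/0.41911 = 3.74708

0.4191 286.24 3.7471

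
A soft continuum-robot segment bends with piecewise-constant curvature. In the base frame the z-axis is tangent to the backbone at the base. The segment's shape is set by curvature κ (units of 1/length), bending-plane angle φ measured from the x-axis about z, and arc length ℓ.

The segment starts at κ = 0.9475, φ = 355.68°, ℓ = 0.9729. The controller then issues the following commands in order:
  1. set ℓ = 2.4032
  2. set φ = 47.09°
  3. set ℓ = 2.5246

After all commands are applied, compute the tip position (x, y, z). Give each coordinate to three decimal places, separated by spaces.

1.245 1.339 0.719

initial: κ=0.9475, φ=355.68°, ℓ=0.9729
cmd 1: set ℓ=2.4032 → (κ,φ,ℓ)=(0.9475,355.68°,2.4032) → tip=(1.7354,-0.1311,0.8030)
cmd 2: set φ=47.09° → (κ,φ,ℓ)=(0.9475,47.09°,2.4032) → tip=(1.1849,1.2747,0.8030)
cmd 3: set ℓ=2.5246 → (κ,φ,ℓ)=(0.9475,47.09°,2.5246) → tip=(1.2446,1.3389,0.7190)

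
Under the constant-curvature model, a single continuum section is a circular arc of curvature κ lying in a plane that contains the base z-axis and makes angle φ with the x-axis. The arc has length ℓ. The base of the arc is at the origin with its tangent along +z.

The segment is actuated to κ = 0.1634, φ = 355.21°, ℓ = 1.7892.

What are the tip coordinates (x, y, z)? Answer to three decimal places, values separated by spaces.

0.259 -0.022 1.764

θ = κ·ℓ = 0.1634 × 1.7892 = 0.29236 rad
ρ = (1 − cos θ)/κ = (1 − 0.95757)/0.1634 = 0.25968
z = sin θ / κ = 0.28821/0.1634 = 1.76382
x = ρ cos φ = 0.25968 × cos(355.21°) = 0.25878
y = ρ sin φ = 0.25968 × sin(355.21°) = -0.02168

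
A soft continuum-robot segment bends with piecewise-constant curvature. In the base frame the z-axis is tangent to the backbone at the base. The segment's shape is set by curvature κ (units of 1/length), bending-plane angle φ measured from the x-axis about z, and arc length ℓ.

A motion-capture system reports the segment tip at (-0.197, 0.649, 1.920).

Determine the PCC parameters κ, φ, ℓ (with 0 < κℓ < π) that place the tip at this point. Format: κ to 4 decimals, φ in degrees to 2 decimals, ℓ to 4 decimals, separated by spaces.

0.3271 106.89 2.0759

ρ = √(x²+y²) = √(-0.197² + 0.649²) = 0.67824
φ = atan2(y, x) mod 360° = atan2(0.649, -0.197) = 106.8853°
|p|² = ρ² + z² = 0.67824² + 1.920² = 4.14641
κ = 2ρ / |p|² = 2×0.67824 / 4.14641 = 0.32715
θ = 2·atan2(ρ, z) = 2·atan2(0.67824, 1.920) = 0.67913 rad
ℓ = θ/κ = 0.67913/0.32715 = 2.07594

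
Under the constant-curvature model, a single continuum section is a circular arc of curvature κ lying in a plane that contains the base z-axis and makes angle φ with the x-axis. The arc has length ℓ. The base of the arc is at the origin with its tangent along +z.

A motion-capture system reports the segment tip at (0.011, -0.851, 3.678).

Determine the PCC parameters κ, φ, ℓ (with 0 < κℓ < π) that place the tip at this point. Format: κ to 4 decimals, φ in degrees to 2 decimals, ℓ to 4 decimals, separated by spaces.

ρ = √(x²+y²) = √(0.011² + -0.851²) = 0.85107
φ = atan2(y, x) mod 360° = atan2(-0.851, 0.011) = 270.7406°
|p|² = ρ² + z² = 0.85107² + 3.678² = 14.25201
κ = 2ρ / |p|² = 2×0.85107 / 14.25201 = 0.11943
θ = 2·atan2(ρ, z) = 2·atan2(0.85107, 3.678) = 0.45479 rad
ℓ = θ/κ = 0.45479/0.11943 = 3.80791

0.1194 270.74 3.8079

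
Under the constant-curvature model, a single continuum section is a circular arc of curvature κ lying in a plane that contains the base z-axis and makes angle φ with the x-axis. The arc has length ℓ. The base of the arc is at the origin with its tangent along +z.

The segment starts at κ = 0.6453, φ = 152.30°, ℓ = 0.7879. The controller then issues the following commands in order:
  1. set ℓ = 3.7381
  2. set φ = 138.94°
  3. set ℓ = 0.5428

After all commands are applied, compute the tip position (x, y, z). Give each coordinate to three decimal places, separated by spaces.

initial: κ=0.6453, φ=152.30°, ℓ=0.7879
cmd 1: set ℓ=3.7381 → (κ,φ,ℓ)=(0.6453,152.30°,3.7381) → tip=(-2.3950,1.2574,1.0327)
cmd 2: set φ=138.94° → (κ,φ,ℓ)=(0.6453,138.94°,3.7381) → tip=(-2.0397,1.7768,1.0327)
cmd 3: set ℓ=0.5428 → (κ,φ,ℓ)=(0.6453,138.94°,0.5428) → tip=(-0.0709,0.0618,0.5318)

-0.071 0.062 0.532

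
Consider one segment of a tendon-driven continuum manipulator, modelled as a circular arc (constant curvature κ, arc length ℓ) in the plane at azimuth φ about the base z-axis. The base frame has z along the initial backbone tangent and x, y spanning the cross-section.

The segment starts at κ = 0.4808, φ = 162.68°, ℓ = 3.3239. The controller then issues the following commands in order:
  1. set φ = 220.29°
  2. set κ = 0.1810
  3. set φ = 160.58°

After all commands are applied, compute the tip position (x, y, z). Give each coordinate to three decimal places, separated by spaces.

initial: κ=0.4808, φ=162.68°, ℓ=3.3239
cmd 1: set φ=220.29° → (κ,φ,ℓ)=(0.4808,220.29°,3.3239) → tip=(-1.6298,-1.3817,2.0791)
cmd 2: set κ=0.1810 → (κ,φ,ℓ)=(0.1810,220.29°,3.3239) → tip=(-0.7400,-0.6273,3.1270)
cmd 3: set φ=160.58° → (κ,φ,ℓ)=(0.1810,160.58°,3.3239) → tip=(-0.9149,0.3225,3.1270)

-0.915 0.323 3.127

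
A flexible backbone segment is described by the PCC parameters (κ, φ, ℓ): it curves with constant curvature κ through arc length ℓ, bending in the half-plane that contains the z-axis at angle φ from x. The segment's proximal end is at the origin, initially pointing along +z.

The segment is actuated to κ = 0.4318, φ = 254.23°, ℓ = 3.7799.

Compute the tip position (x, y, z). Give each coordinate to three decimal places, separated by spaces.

θ = κ·ℓ = 0.4318 × 3.7799 = 1.63216 rad
ρ = (1 − cos θ)/κ = (1 − -0.06133)/0.4318 = 2.45791
z = sin θ / κ = 0.99812/0.4318 = 2.31153
x = ρ cos φ = 2.45791 × cos(254.23°) = -0.66800
y = ρ sin φ = 2.45791 × sin(254.23°) = -2.36540

-0.668 -2.365 2.312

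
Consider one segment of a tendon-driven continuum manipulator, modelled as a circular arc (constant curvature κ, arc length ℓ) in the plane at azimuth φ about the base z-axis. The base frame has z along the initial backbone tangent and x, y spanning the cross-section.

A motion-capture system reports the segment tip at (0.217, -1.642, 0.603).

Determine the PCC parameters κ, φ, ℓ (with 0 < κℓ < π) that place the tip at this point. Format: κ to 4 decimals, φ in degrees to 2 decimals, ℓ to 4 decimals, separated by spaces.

1.0662 277.53 2.2916

ρ = √(x²+y²) = √(0.217² + -1.642²) = 1.65628
φ = atan2(y, x) mod 360° = atan2(-1.642, 0.217) = 277.5284°
|p|² = ρ² + z² = 1.65628² + 0.603² = 3.10686
κ = 2ρ / |p|² = 2×1.65628 / 3.10686 = 1.06621
θ = 2·atan2(ρ, z) = 2·atan2(1.65628, 0.603) = 2.44329 rad
ℓ = θ/κ = 2.44329/1.06621 = 2.29157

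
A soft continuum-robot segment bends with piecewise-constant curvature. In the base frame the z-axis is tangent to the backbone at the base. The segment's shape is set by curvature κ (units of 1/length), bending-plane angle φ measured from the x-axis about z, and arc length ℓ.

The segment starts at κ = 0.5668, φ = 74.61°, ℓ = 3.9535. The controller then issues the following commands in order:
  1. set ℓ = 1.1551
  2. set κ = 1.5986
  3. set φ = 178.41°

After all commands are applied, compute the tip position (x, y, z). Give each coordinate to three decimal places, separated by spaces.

initial: κ=0.5668, φ=74.61°, ℓ=3.9535
cmd 1: set ℓ=1.1551 → (κ,φ,ℓ)=(0.5668,74.61°,1.1551) → tip=(0.0968,0.3517,1.0743)
cmd 2: set κ=1.5986 → (κ,φ,ℓ)=(1.5986,74.61°,1.1551) → tip=(0.2112,0.7673,0.6019)
cmd 3: set φ=178.41° → (κ,φ,ℓ)=(1.5986,178.41°,1.1551) → tip=(-0.7956,0.0221,0.6019)

-0.796 0.022 0.602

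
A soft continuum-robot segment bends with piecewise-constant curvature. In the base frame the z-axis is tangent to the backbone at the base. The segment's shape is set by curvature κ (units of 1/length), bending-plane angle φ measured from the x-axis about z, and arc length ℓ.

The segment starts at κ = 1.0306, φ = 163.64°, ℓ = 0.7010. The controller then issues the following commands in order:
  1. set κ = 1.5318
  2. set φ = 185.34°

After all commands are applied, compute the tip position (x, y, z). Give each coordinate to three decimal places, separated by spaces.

initial: κ=1.0306, φ=163.64°, ℓ=0.7010
cmd 1: set κ=1.5318 → (κ,φ,ℓ)=(1.5318,163.64°,0.7010) → tip=(-0.3277,0.0962,0.5738)
cmd 2: set φ=185.34° → (κ,φ,ℓ)=(1.5318,185.34°,0.7010) → tip=(-0.3401,-0.0318,0.5738)

-0.340 -0.032 0.574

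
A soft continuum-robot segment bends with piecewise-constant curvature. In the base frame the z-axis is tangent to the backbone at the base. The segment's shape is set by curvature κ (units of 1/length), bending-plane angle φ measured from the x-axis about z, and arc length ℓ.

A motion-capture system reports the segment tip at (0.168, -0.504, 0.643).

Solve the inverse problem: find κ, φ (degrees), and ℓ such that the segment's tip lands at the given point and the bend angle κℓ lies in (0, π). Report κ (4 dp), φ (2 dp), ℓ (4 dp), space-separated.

1.5273 288.43 0.9042

ρ = √(x²+y²) = √(0.168² + -0.504²) = 0.53126
φ = atan2(y, x) mod 360° = atan2(-0.504, 0.168) = 288.4349°
|p|² = ρ² + z² = 0.53126² + 0.643² = 0.69569
κ = 2ρ / |p|² = 2×0.53126 / 0.69569 = 1.52730
θ = 2·atan2(ρ, z) = 2·atan2(0.53126, 0.643) = 1.38106 rad
ℓ = θ/κ = 1.38106/1.52730 = 0.90425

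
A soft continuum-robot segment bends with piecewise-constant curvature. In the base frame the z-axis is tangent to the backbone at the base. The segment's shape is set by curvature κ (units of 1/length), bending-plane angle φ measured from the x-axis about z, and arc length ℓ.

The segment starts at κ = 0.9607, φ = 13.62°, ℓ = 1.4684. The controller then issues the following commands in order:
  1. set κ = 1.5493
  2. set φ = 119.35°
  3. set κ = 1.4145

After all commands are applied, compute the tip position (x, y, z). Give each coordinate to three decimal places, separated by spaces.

initial: κ=0.9607, φ=13.62°, ℓ=1.4684
cmd 1: set κ=1.5493 → (κ,φ,ℓ)=(1.5493,13.62°,1.4684) → tip=(1.0334,0.2504,0.4919)
cmd 2: set φ=119.35° → (κ,φ,ℓ)=(1.5493,119.35°,1.4684) → tip=(-0.5212,0.9268,0.4919)
cmd 3: set κ=1.4145 → (κ,φ,ℓ)=(1.4145,119.35°,1.4684) → tip=(-0.5145,0.9150,0.6183)

-0.515 0.915 0.618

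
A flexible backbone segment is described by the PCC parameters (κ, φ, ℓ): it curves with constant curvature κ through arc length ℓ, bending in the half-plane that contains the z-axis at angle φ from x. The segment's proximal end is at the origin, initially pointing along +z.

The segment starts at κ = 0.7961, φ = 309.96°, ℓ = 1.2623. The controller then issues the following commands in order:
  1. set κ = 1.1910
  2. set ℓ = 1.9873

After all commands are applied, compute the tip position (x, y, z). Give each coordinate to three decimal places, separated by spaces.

0.925 -1.103 0.587

initial: κ=0.7961, φ=309.96°, ℓ=1.2623
cmd 1: set κ=1.1910 → (κ,φ,ℓ)=(1.1910,309.96°,1.2623) → tip=(0.5029,-0.6002,0.8377)
cmd 2: set ℓ=1.9873 → (κ,φ,ℓ)=(1.1910,309.96°,1.9873) → tip=(0.9246,-1.1035,0.5873)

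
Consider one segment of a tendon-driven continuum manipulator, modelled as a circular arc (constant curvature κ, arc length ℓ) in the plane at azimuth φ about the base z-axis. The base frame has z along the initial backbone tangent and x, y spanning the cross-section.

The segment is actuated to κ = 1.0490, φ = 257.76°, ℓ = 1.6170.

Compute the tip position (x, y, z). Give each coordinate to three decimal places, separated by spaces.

-0.227 -1.048 0.946

θ = κ·ℓ = 1.0490 × 1.6170 = 1.69623 rad
ρ = (1 − cos θ)/κ = (1 − -0.12511)/1.0490 = 1.07255
z = sin θ / κ = 0.99214/1.0490 = 0.94580
x = ρ cos φ = 1.07255 × cos(257.76°) = -0.22739
y = ρ sin φ = 1.07255 × sin(257.76°) = -1.04817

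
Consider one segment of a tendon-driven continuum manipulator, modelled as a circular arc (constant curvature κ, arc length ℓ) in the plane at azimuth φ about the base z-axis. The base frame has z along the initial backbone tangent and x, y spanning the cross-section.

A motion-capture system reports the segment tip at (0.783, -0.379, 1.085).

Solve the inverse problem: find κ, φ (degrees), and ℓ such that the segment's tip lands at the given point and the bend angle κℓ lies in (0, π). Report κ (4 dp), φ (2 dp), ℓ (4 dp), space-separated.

0.8996 334.17 1.5024

ρ = √(x²+y²) = √(0.783² + -0.379²) = 0.86990
φ = atan2(y, x) mod 360° = atan2(-0.379, 0.783) = 334.1714°
|p|² = ρ² + z² = 0.86990² + 1.085² = 1.93396
κ = 2ρ / |p|² = 2×0.86990 / 1.93396 = 0.89961
θ = 2·atan2(ρ, z) = 2·atan2(0.86990, 1.085) = 1.35162 rad
ℓ = θ/κ = 1.35162/0.89961 = 1.50245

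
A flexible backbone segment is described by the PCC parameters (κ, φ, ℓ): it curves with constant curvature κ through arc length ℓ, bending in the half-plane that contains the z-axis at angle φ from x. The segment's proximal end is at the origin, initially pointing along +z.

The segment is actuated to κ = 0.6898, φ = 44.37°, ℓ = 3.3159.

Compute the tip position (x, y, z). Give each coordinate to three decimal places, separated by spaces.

1.717 1.680 1.093

θ = κ·ℓ = 0.6898 × 3.3159 = 2.28731 rad
ρ = (1 − cos θ)/κ = (1 − -0.65676)/0.6898 = 2.40179
z = sin θ / κ = 0.75410/0.6898 = 1.09322
x = ρ cos φ = 2.40179 × cos(44.37°) = 1.71690
y = ρ sin φ = 2.40179 × sin(44.37°) = 1.67955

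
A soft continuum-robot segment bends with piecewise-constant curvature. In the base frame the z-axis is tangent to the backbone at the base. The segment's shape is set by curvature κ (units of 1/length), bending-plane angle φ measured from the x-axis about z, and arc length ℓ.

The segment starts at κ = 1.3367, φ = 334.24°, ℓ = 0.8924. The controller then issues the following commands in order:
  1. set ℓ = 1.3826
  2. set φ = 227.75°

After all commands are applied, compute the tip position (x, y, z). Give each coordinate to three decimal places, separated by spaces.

initial: κ=1.3367, φ=334.24°, ℓ=0.8924
cmd 1: set ℓ=1.3826 → (κ,φ,ℓ)=(1.3367,334.24°,1.3826) → tip=(0.8582,-0.4141,0.7195)
cmd 2: set φ=227.75° → (κ,φ,ℓ)=(1.3367,227.75°,1.3826) → tip=(-0.6407,-0.7054,0.7195)

-0.641 -0.705 0.720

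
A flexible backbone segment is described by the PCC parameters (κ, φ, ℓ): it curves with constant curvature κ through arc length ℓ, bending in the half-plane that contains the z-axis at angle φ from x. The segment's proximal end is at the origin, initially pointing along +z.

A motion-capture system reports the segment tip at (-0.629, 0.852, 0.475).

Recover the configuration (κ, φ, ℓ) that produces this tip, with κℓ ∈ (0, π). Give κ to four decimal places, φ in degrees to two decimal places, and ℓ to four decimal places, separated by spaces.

ρ = √(x²+y²) = √(-0.629² + 0.852²) = 1.05903
φ = atan2(y, x) mod 360° = atan2(0.852, -0.629) = 126.4371°
|p|² = ρ² + z² = 1.05903² + 0.475² = 1.34717
κ = 2ρ / |p|² = 2×1.05903 / 1.34717 = 1.57223
θ = 2·atan2(ρ, z) = 2·atan2(1.05903, 0.475) = 2.29834 rad
ℓ = θ/κ = 2.29834/1.57223 = 1.46184

1.5722 126.44 1.4618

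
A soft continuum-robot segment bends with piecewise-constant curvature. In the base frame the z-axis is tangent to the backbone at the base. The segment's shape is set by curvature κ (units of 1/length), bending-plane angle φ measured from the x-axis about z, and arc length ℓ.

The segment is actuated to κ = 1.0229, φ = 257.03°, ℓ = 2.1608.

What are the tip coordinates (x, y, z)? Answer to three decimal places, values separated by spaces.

-0.350 -1.521 0.784

θ = κ·ℓ = 1.0229 × 2.1608 = 2.21028 rad
ρ = (1 − cos θ)/κ = (1 − -0.59678)/1.0229 = 1.56104
z = sin θ / κ = 0.80240/1.0229 = 0.78444
x = ρ cos φ = 1.56104 × cos(257.03°) = -0.35036
y = ρ sin φ = 1.56104 × sin(257.03°) = -1.52121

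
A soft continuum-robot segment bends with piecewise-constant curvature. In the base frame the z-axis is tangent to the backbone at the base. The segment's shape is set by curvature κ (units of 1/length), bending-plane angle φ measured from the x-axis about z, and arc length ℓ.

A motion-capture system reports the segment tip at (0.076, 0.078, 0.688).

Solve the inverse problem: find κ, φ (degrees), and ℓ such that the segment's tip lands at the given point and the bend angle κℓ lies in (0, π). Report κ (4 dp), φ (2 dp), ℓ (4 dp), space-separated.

ρ = √(x²+y²) = √(0.076² + 0.078²) = 0.10890
φ = atan2(y, x) mod 360° = atan2(0.078, 0.076) = 45.7441°
|p|² = ρ² + z² = 0.10890² + 0.688² = 0.48520
κ = 2ρ / |p|² = 2×0.10890 / 0.48520 = 0.44890
θ = 2·atan2(ρ, z) = 2·atan2(0.10890, 0.688) = 0.31398 rad
ℓ = θ/κ = 0.31398/0.44890 = 0.69944

0.4489 45.74 0.6994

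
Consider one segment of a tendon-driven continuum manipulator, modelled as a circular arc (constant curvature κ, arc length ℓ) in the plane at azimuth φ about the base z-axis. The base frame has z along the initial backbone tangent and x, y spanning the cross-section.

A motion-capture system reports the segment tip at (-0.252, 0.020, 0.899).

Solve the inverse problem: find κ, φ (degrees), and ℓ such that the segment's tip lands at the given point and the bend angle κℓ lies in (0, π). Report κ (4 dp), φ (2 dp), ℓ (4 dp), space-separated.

0.5797 175.46 0.9457

ρ = √(x²+y²) = √(-0.252² + 0.020²) = 0.25279
φ = atan2(y, x) mod 360° = atan2(0.020, -0.252) = 175.4622°
|p|² = ρ² + z² = 0.25279² + 0.899² = 0.87211
κ = 2ρ / |p|² = 2×0.25279 / 0.87211 = 0.57973
θ = 2·atan2(ρ, z) = 2·atan2(0.25279, 0.899) = 0.54823 rad
ℓ = θ/κ = 0.54823/0.57973 = 0.94566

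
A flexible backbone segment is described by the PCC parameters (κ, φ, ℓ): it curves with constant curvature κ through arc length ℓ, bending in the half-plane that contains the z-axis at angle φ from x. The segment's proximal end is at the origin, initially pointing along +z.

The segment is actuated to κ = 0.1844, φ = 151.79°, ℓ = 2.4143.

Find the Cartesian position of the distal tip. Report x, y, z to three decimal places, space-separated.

θ = κ·ℓ = 0.1844 × 2.4143 = 0.44520 rad
ρ = (1 − cos θ)/κ = (1 − 0.90253)/0.1844 = 0.52860
z = sin θ / κ = 0.43064/0.1844 = 2.33533
x = ρ cos φ = 0.52860 × cos(151.79°) = -0.46581
y = ρ sin φ = 0.52860 × sin(151.79°) = 0.24987

-0.466 0.250 2.335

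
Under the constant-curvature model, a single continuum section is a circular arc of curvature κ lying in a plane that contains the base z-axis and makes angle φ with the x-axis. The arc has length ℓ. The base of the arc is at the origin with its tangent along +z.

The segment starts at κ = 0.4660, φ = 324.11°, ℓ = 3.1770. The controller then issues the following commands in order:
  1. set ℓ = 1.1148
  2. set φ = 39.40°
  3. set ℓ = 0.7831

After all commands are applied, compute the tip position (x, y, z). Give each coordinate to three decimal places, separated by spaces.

initial: κ=0.4660, φ=324.11°, ℓ=3.1770
cmd 1: set ℓ=1.1148 → (κ,φ,ℓ)=(0.4660,324.11°,1.1148) → tip=(0.2294,-0.1660,1.0653)
cmd 2: set φ=39.40° → (κ,φ,ℓ)=(0.4660,39.40°,1.1148) → tip=(0.2188,0.1797,1.0653)
cmd 3: set ℓ=0.7831 → (κ,φ,ℓ)=(0.4660,39.40°,0.7831) → tip=(0.1092,0.0897,0.7658)

0.109 0.090 0.766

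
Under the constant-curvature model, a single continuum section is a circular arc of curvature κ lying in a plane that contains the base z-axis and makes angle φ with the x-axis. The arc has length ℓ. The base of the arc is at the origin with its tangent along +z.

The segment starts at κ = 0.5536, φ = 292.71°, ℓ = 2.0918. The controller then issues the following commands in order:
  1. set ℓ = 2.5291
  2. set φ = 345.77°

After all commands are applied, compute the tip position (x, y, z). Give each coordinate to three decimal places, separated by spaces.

initial: κ=0.5536, φ=292.71°, ℓ=2.0918
cmd 1: set ℓ=2.5291 → (κ,φ,ℓ)=(0.5536,292.71°,2.5291) → tip=(0.5789,-1.3833,1.7801)
cmd 2: set φ=345.77° → (κ,φ,ℓ)=(0.5536,345.77°,2.5291) → tip=(1.4535,-0.3686,1.7801)

1.454 -0.369 1.780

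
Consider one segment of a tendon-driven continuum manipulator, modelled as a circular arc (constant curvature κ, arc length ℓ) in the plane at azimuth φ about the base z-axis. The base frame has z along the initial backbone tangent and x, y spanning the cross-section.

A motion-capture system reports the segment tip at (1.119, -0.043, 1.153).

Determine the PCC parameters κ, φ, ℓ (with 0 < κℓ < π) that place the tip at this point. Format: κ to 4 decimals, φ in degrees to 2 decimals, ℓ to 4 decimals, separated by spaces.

0.8669 357.80 1.7782

ρ = √(x²+y²) = √(1.119² + -0.043²) = 1.11983
φ = atan2(y, x) mod 360° = atan2(-0.043, 1.119) = 357.7994°
|p|² = ρ² + z² = 1.11983² + 1.153² = 2.58342
κ = 2ρ / |p|² = 2×1.11983 / 2.58342 = 0.86693
θ = 2·atan2(ρ, z) = 2·atan2(1.11983, 1.153) = 1.54161 rad
ℓ = θ/κ = 1.54161/0.86693 = 1.77823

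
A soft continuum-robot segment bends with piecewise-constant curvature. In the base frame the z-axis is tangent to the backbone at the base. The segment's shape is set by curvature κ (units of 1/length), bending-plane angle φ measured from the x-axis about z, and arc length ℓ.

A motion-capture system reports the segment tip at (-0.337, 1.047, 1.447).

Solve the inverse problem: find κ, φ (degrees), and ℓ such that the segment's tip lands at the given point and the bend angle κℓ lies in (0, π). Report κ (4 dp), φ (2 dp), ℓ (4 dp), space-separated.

0.6659 107.84 1.9521

ρ = √(x²+y²) = √(-0.337² + 1.047²) = 1.09990
φ = atan2(y, x) mod 360° = atan2(1.047, -0.337) = 107.8419°
|p|² = ρ² + z² = 1.09990² + 1.447² = 3.30359
κ = 2ρ / |p|² = 2×1.09990 / 3.30359 = 0.66588
θ = 2·atan2(ρ, z) = 2·atan2(1.09990, 1.447) = 1.29990 rad
ℓ = θ/κ = 1.29990/0.66588 = 1.95215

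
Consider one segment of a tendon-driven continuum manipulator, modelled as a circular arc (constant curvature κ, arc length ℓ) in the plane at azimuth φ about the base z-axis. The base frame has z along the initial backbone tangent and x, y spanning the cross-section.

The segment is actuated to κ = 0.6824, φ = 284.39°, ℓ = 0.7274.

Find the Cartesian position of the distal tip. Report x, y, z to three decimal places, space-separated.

θ = κ·ℓ = 0.6824 × 0.7274 = 0.49638 rad
ρ = (1 − cos θ)/κ = (1 − 0.87931)/0.6824 = 0.17686
z = sin θ / κ = 0.47624/0.6824 = 0.69790
x = ρ cos φ = 0.17686 × cos(284.39°) = 0.04395
y = ρ sin φ = 0.17686 × sin(284.39°) = -0.17131

0.044 -0.171 0.698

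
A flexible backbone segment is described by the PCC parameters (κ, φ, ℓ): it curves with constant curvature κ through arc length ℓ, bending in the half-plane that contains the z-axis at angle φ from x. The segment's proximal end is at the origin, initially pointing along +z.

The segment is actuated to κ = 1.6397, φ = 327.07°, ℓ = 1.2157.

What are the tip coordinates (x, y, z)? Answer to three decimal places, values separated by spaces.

θ = κ·ℓ = 1.6397 × 1.2157 = 1.99338 rad
ρ = (1 − cos θ)/κ = (1 − -0.41012)/1.6397 = 0.85999
z = sin θ / κ = 0.91203/1.6397 = 0.55622
x = ρ cos φ = 0.85999 × cos(327.07°) = 0.72182
y = ρ sin φ = 0.85999 × sin(327.07°) = -0.46750

0.722 -0.468 0.556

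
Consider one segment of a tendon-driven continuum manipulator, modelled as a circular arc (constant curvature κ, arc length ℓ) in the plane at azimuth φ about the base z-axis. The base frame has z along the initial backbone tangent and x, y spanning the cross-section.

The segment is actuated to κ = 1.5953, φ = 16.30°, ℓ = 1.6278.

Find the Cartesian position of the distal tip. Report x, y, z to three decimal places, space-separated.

θ = κ·ℓ = 1.5953 × 1.6278 = 2.59683 rad
ρ = (1 − cos θ)/κ = (1 − -0.85525)/1.5953 = 1.16295
z = sin θ / κ = 0.51822/1.5953 = 0.32484
x = ρ cos φ = 1.16295 × cos(16.30°) = 1.11620
y = ρ sin φ = 1.16295 × sin(16.30°) = 0.32640

1.116 0.326 0.325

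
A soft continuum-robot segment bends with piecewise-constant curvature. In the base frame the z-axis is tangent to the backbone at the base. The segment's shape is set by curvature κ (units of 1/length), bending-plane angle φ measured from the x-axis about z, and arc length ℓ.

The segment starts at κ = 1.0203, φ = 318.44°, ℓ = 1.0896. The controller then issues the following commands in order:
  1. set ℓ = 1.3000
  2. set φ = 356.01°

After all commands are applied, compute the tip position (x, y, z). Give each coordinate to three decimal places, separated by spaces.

initial: κ=1.0203, φ=318.44°, ℓ=1.0896
cmd 1: set ℓ=1.3000 → (κ,φ,ℓ)=(1.0203,318.44°,1.3000) → tip=(0.5559,-0.4929,0.9510)
cmd 2: set φ=356.01° → (κ,φ,ℓ)=(1.0203,356.01°,1.3000) → tip=(0.7411,-0.0517,0.9510)

0.741 -0.052 0.951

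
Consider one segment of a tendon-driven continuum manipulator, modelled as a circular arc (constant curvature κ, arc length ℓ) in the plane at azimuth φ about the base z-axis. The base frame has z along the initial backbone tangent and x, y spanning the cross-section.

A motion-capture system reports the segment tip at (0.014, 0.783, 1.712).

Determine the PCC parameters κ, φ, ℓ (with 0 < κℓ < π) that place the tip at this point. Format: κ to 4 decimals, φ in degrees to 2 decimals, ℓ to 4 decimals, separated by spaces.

0.4419 88.98 1.9416

ρ = √(x²+y²) = √(0.014² + 0.783²) = 0.78313
φ = atan2(y, x) mod 360° = atan2(0.783, 0.014) = 88.9757°
|p|² = ρ² + z² = 0.78313² + 1.712² = 3.54423
κ = 2ρ / |p|² = 2×0.78313 / 3.54423 = 0.44192
θ = 2·atan2(ρ, z) = 2·atan2(0.78313, 1.712) = 0.85804 rad
ℓ = θ/κ = 0.85804/0.44192 = 1.94163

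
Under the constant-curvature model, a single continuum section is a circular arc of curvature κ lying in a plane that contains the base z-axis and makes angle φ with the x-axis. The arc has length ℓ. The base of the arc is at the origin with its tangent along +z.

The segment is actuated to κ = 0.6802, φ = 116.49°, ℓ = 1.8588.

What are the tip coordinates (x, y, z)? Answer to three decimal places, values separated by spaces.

-0.458 0.919 1.402

θ = κ·ℓ = 0.6802 × 1.8588 = 1.26436 rad
ρ = (1 − cos θ)/κ = (1 − 0.30167)/0.6802 = 1.02666
z = sin θ / κ = 0.95341/0.6802 = 1.40167
x = ρ cos φ = 1.02666 × cos(116.49°) = -0.45793
y = ρ sin φ = 1.02666 × sin(116.49°) = 0.91887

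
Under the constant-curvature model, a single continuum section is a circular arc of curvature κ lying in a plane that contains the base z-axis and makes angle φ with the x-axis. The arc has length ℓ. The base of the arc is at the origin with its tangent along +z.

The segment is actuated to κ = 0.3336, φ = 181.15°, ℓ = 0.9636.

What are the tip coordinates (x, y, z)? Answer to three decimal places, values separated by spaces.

θ = κ·ℓ = 0.3336 × 0.9636 = 0.32146 rad
ρ = (1 − cos θ)/κ = (1 − 0.94878)/0.3336 = 0.15355
z = sin θ / κ = 0.31595/0.3336 = 0.94709
x = ρ cos φ = 0.15355 × cos(181.15°) = -0.15352
y = ρ sin φ = 0.15355 × sin(181.15°) = -0.00308

-0.154 -0.003 0.947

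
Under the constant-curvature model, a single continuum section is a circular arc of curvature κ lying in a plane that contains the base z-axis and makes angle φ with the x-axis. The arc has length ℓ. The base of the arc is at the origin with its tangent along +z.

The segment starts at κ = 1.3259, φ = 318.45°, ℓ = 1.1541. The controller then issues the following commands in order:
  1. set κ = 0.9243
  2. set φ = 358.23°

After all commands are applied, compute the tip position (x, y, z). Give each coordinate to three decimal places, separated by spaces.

0.559 -0.017 0.947

initial: κ=1.3259, φ=318.45°, ℓ=1.1541
cmd 1: set κ=0.9243 → (κ,φ,ℓ)=(0.9243,318.45°,1.1541) → tip=(0.4186,-0.3710,0.9473)
cmd 2: set φ=358.23° → (κ,φ,ℓ)=(0.9243,358.23°,1.1541) → tip=(0.5591,-0.0173,0.9473)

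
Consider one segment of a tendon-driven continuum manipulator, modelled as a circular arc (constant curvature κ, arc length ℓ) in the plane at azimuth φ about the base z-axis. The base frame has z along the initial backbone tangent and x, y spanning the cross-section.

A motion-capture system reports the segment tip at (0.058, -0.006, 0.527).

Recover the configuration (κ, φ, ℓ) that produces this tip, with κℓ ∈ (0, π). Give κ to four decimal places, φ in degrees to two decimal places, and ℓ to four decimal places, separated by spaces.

ρ = √(x²+y²) = √(0.058² + -0.006²) = 0.05831
φ = atan2(y, x) mod 360° = atan2(-0.006, 0.058) = 354.0939°
|p|² = ρ² + z² = 0.05831² + 0.527² = 0.28113
κ = 2ρ / |p|² = 2×0.05831 / 0.28113 = 0.41482
θ = 2·atan2(ρ, z) = 2·atan2(0.05831, 0.527) = 0.22039 rad
ℓ = θ/κ = 0.22039/0.41482 = 0.53129

0.4148 354.09 0.5313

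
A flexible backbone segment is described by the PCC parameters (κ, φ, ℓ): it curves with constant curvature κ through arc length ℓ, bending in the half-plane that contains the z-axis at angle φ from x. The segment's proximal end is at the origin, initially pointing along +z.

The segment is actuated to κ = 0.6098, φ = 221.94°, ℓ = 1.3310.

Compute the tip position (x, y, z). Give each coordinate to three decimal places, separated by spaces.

-0.380 -0.342 1.190

θ = κ·ℓ = 0.6098 × 1.3310 = 0.81164 rad
ρ = (1 − cos θ)/κ = (1 − 0.68831)/0.6098 = 0.51114
z = sin θ / κ = 0.72542/0.6098 = 1.18960
x = ρ cos φ = 0.51114 × cos(221.94°) = -0.38021
y = ρ sin φ = 0.51114 × sin(221.94°) = -0.34162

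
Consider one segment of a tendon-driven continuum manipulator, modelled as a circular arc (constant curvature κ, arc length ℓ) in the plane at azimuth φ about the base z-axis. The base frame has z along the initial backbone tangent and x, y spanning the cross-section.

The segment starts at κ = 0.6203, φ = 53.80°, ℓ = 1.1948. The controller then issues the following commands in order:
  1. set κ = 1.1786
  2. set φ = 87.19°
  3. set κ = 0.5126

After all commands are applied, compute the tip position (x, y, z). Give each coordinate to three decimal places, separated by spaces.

initial: κ=0.6203, φ=53.80°, ℓ=1.1948
cmd 1: set κ=1.1786 → (κ,φ,ℓ)=(1.1786,53.80°,1.1948) → tip=(0.4200,0.5738,0.8373)
cmd 2: set φ=87.19° → (κ,φ,ℓ)=(1.1786,87.19°,1.1948) → tip=(0.0349,0.7103,0.8373)
cmd 3: set κ=0.5126 → (κ,φ,ℓ)=(0.5126,87.19°,1.1948) → tip=(0.0174,0.3542,1.1215)

0.017 0.354 1.121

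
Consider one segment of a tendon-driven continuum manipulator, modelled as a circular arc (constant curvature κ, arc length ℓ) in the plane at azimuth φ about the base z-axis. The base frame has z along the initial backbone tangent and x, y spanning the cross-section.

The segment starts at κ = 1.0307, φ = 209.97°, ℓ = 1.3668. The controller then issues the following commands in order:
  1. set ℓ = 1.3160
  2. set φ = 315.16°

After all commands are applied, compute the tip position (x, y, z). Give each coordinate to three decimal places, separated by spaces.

initial: κ=1.0307, φ=209.97°, ℓ=1.3668
cmd 1: set ℓ=1.3160 → (κ,φ,ℓ)=(1.0307,209.97°,1.3160) → tip=(-0.6617,-0.3816,0.9480)
cmd 2: set φ=315.16° → (κ,φ,ℓ)=(1.0307,315.16°,1.3160) → tip=(0.5416,-0.5386,0.9480)

0.542 -0.539 0.948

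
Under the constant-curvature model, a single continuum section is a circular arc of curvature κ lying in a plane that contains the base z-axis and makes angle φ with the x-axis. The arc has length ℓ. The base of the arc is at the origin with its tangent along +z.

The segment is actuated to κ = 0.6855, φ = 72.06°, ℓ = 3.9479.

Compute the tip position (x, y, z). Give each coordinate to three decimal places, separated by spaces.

θ = κ·ℓ = 0.6855 × 3.9479 = 2.70629 rad
ρ = (1 − cos θ)/κ = (1 − -0.90674)/0.6855 = 2.78153
z = sin θ / κ = 0.42169/0.6855 = 0.61516
x = ρ cos φ = 2.78153 × cos(72.06°) = 0.85677
y = ρ sin φ = 2.78153 × sin(72.06°) = 2.64629

0.857 2.646 0.615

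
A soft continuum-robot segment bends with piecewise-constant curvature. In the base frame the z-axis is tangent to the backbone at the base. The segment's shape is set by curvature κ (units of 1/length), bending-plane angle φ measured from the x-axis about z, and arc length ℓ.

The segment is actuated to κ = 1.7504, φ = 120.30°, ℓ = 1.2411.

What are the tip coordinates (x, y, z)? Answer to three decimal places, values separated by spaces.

-0.451 0.772 0.471

θ = κ·ℓ = 1.7504 × 1.2411 = 2.17242 rad
ρ = (1 − cos θ)/κ = (1 − -0.56598)/1.7504 = 0.89464
z = sin θ / κ = 0.82442/1.7504 = 0.47099
x = ρ cos φ = 0.89464 × cos(120.30°) = -0.45137
y = ρ sin φ = 0.89464 × sin(120.30°) = 0.77243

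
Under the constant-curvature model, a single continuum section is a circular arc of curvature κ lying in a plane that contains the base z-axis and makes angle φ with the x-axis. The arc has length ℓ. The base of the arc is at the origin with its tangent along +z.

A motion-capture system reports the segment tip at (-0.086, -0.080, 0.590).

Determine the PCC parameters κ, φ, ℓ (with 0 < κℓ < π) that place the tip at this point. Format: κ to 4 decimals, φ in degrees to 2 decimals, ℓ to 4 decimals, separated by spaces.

0.6491 222.93 0.6055

ρ = √(x²+y²) = √(-0.086² + -0.080²) = 0.11746
φ = atan2(y, x) mod 360° = atan2(-0.080, -0.086) = 222.9300°
|p|² = ρ² + z² = 0.11746² + 0.590² = 0.36190
κ = 2ρ / |p|² = 2×0.11746 / 0.36190 = 0.64912
θ = 2·atan2(ρ, z) = 2·atan2(0.11746, 0.590) = 0.39302 rad
ℓ = θ/κ = 0.39302/0.64912 = 0.60547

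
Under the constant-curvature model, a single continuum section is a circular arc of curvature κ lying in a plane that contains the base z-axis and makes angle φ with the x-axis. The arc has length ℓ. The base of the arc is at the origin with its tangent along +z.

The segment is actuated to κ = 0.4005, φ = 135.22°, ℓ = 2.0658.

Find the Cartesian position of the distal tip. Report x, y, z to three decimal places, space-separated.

θ = κ·ℓ = 0.4005 × 2.0658 = 0.82735 rad
ρ = (1 − cos θ)/κ = (1 − 0.67683)/0.4005 = 0.80692
z = sin θ / κ = 0.73614/0.4005 = 1.83806
x = ρ cos φ = 0.80692 × cos(135.22°) = -0.57277
y = ρ sin φ = 0.80692 × sin(135.22°) = 0.56839

-0.573 0.568 1.838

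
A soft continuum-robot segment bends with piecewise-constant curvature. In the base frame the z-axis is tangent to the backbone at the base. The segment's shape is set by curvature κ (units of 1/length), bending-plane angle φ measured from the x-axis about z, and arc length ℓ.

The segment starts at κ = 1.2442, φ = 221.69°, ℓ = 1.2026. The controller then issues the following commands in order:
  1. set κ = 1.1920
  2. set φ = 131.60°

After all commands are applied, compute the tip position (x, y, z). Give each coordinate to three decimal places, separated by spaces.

-0.481 0.541 0.831

initial: κ=1.2442, φ=221.69°, ℓ=1.2026
cmd 1: set κ=1.1920 → (κ,φ,ℓ)=(1.1920,221.69°,1.2026) → tip=(-0.5407,-0.4816,0.8310)
cmd 2: set φ=131.60° → (κ,φ,ℓ)=(1.1920,131.60°,1.2026) → tip=(-0.4808,0.5415,0.8310)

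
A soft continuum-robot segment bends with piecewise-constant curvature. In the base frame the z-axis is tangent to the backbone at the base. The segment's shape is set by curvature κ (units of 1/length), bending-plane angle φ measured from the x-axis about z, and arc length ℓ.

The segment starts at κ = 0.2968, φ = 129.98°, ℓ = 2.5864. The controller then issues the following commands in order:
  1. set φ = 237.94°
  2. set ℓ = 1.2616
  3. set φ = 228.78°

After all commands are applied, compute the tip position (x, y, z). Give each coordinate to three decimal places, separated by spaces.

-0.154 -0.176 1.232

initial: κ=0.2968, φ=129.98°, ℓ=2.5864
cmd 1: set φ=237.94° → (κ,φ,ℓ)=(0.2968,237.94°,2.5864) → tip=(-0.5016,-0.8008,2.3398)
cmd 2: set ℓ=1.2616 → (κ,φ,ℓ)=(0.2968,237.94°,1.2616) → tip=(-0.1239,-0.1978,1.2323)
cmd 3: set φ=228.78° → (κ,φ,ℓ)=(0.2968,228.78°,1.2616) → tip=(-0.1538,-0.1756,1.2323)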